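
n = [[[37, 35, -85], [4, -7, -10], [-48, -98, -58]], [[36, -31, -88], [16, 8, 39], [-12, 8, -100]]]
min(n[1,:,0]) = -12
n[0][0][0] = 37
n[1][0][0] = 36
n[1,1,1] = 8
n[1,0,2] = -88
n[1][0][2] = -88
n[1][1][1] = 8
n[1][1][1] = 8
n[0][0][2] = -85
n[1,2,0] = -12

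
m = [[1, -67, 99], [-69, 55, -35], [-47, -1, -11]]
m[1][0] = -69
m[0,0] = 1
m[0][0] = 1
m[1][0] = -69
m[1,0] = -69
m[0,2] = 99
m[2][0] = -47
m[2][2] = -11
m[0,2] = 99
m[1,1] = 55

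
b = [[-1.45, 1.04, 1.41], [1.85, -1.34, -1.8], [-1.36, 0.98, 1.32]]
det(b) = -0.000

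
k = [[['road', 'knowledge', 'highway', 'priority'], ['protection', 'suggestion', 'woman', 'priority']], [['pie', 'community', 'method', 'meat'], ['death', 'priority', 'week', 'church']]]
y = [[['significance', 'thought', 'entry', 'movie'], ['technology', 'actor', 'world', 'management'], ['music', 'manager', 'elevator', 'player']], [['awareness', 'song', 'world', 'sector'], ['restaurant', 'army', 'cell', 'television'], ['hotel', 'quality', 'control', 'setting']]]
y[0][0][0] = 'significance'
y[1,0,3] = 'sector'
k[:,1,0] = ['protection', 'death']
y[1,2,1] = 'quality'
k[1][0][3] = 'meat'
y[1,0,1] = 'song'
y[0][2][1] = 'manager'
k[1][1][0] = 'death'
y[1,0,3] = 'sector'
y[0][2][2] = 'elevator'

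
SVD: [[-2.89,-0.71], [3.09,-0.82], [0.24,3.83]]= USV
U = [[-0.70,-0.03], [0.68,-0.35], [0.23,0.93]]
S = [4.25, 3.97]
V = [[0.98, 0.2], [-0.2, 0.98]]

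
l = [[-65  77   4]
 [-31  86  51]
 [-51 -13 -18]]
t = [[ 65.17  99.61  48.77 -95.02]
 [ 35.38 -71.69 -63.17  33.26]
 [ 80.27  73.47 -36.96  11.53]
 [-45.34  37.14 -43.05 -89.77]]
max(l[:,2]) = 51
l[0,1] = 77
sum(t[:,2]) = -94.41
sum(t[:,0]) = 135.48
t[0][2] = 48.77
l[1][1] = 86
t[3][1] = 37.14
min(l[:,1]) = -13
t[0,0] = 65.17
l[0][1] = 77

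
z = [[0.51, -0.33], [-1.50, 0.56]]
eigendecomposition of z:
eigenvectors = [[-0.44, 0.41],[-0.90, -0.91]]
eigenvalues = [-0.17, 1.24]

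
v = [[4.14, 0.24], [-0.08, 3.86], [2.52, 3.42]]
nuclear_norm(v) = 9.83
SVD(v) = [[-0.49, 0.76], [-0.49, -0.65], [-0.72, -0.07]] @ diag([5.874621758531635, 3.9545946940472505]) @ [[-0.65, -0.76], [0.76, -0.65]]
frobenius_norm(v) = 7.08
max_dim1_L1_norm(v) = 5.94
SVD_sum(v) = [[1.84, 2.18], [1.87, 2.21], [2.74, 3.24]] + [[2.3, -1.94],[-1.95, 1.65],[-0.22, 0.18]]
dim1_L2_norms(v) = [4.15, 3.86, 4.25]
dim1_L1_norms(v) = [4.38, 3.94, 5.94]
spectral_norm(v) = 5.87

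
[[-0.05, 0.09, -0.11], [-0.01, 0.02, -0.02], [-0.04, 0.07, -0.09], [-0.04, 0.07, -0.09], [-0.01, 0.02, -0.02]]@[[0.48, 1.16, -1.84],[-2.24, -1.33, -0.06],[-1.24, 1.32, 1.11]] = [[-0.09, -0.32, -0.04], [-0.02, -0.06, -0.01], [-0.06, -0.26, -0.03], [-0.06, -0.26, -0.03], [-0.02, -0.06, -0.01]]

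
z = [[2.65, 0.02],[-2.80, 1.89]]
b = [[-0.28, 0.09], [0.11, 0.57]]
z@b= [[-0.74, 0.25], [0.99, 0.83]]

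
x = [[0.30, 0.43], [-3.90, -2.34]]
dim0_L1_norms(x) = [4.2, 2.77]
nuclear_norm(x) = 4.79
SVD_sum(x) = [[0.41, 0.25],[-3.89, -2.36]] + [[-0.11, 0.18], [-0.01, 0.02]]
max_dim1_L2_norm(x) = 4.55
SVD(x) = [[-0.10, 0.99], [0.99, 0.10]] @ diag([4.573297308953449, 0.21319409916586415]) @ [[-0.85, -0.52], [-0.52, 0.85]]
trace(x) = -2.04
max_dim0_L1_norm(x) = 4.2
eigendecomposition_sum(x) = [[-2.35, -0.64], [5.83, 1.59]] + [[2.65,1.07], [-9.73,-3.93]]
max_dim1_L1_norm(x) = 6.24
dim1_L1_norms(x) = [0.73, 6.24]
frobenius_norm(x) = 4.58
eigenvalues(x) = [-0.76, -1.28]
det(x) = 0.97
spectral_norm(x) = 4.57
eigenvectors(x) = [[0.37, -0.26], [-0.93, 0.96]]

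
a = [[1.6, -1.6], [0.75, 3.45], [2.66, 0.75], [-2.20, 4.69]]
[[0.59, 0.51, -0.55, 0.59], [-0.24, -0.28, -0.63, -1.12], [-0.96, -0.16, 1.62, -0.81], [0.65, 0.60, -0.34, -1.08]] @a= [[-1.43, 3.17],  [0.19, -6.31],  [4.44, -1.60],  [2.96, -4.29]]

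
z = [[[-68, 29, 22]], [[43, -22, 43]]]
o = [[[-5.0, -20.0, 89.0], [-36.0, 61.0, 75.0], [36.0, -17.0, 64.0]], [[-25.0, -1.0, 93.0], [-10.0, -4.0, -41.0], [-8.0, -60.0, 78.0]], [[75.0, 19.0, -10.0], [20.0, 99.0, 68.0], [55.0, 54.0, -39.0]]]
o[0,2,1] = -17.0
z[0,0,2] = 22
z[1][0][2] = 43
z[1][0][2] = 43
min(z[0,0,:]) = -68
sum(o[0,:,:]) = 247.0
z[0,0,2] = 22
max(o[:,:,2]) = 93.0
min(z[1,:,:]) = -22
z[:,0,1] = [29, -22]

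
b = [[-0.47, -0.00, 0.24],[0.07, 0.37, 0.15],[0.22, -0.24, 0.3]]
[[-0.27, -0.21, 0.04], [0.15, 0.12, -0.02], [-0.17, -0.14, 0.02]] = b@[[0.36, 0.28, -0.05], [0.52, 0.41, -0.07], [-0.43, -0.34, 0.06]]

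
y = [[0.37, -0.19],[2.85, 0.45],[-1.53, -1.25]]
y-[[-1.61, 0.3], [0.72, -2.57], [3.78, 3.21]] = [[1.98,-0.49],[2.13,3.02],[-5.31,-4.46]]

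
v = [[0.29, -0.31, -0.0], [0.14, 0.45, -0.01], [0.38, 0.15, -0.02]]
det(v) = -0.00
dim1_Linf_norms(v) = [0.31, 0.45, 0.38]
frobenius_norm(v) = 0.75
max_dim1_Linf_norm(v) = 0.45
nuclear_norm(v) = 1.07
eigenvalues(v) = [(0.37+0.19j), (0.37-0.19j), (-0.01+0j)]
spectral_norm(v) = 0.58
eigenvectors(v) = [[(0.69+0j), 0.69-0.00j, 0.02+0.00j], [(-0.17-0.42j), -0.17+0.42j, 0.02+0.00j], [(0.43-0.37j), 0.43+0.37j, (1+0j)]]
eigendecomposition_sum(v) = [[0.14+0.17j, (-0.16+0.31j), 0.00-0.01j], [0.07-0.13j, (0.22+0.02j), (-0+0j)], [(0.19+0.03j), (0.07+0.28j), (-0-0.01j)]] + [[0.14-0.17j, (-0.16-0.31j), 0.00+0.01j], [0.07+0.13j, 0.22-0.02j, -0.00-0.00j], [0.19-0.03j, 0.07-0.28j, (-0+0.01j)]] + [[-0j, 0.00-0.00j, -0.00-0.00j], [0.00-0.00j, 0.00-0.00j, -0.00-0.00j], [(0.01-0j), 0.01-0.00j, (-0.01-0j)]]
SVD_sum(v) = [[-0.07, -0.18, 0.01], [0.16, 0.44, -0.01], [0.09, 0.25, -0.01]] + [[0.36, -0.13, -0.01], [-0.02, 0.01, 0.0], [0.29, -0.10, -0.01]] + [[0.0, 0.00, 0.00], [0.00, 0.0, 0.0], [-0.00, -0.00, -0.0]]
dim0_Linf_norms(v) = [0.38, 0.45, 0.02]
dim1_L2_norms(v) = [0.42, 0.47, 0.41]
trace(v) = 0.72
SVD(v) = [[0.33, 0.78, -0.53], [-0.82, -0.04, -0.58], [-0.47, 0.63, 0.62]] @ diag([0.5763836881697821, 0.48727584538911983, 0.006640369878079273]) @ [[-0.34,  -0.94,  0.03], [0.94,  -0.34,  -0.02], [-0.03,  -0.02,  -1.00]]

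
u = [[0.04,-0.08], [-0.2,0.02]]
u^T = [[0.04,-0.2], [-0.08,0.02]]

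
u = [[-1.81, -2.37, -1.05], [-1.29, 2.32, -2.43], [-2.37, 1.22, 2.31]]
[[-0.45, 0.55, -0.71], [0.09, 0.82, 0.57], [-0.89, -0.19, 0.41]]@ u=[[1.79,1.48,-2.50], [-2.57,2.38,-0.77], [0.88,2.17,2.34]]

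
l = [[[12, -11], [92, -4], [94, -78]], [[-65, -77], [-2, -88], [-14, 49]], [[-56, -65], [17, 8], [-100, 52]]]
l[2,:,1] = [-65, 8, 52]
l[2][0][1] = -65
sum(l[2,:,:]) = -144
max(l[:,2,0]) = 94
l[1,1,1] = -88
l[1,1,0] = -2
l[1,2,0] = -14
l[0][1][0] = 92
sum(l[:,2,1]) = 23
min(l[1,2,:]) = -14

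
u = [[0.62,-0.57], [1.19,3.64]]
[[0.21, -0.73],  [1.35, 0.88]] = u @ [[0.52, -0.73],  [0.20, 0.48]]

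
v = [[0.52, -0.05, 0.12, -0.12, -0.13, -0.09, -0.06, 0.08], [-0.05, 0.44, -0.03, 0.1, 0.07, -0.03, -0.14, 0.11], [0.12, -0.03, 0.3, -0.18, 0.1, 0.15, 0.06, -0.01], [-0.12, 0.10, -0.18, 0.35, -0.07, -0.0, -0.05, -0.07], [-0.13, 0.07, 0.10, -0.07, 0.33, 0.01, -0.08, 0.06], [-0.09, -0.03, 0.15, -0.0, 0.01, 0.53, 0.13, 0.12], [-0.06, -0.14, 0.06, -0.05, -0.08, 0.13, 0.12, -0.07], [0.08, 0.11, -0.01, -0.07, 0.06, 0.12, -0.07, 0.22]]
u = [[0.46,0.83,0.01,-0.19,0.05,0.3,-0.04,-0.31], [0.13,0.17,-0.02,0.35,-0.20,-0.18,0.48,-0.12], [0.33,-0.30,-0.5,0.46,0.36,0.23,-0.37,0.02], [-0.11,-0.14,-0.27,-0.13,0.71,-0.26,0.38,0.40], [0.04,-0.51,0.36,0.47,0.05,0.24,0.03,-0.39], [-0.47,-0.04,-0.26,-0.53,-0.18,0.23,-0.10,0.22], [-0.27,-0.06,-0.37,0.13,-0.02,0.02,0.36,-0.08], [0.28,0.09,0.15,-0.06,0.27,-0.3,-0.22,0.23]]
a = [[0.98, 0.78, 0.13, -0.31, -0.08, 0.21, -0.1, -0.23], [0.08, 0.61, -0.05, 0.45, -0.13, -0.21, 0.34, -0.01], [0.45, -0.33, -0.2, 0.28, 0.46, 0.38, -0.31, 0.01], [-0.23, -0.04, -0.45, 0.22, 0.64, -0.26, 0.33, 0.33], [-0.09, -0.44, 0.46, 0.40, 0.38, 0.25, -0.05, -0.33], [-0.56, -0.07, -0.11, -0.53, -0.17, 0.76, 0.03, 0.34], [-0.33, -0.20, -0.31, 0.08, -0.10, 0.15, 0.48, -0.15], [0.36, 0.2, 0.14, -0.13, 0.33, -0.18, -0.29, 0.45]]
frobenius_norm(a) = 2.80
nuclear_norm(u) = 5.83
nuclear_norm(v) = 2.83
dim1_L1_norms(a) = [2.82, 1.88, 2.42, 2.5, 2.4, 2.57, 1.8, 2.08]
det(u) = 0.00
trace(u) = 0.87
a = u + v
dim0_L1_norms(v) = [1.17, 0.97, 0.95, 0.94, 0.85, 1.06, 0.71, 0.74]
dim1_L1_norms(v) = [1.17, 0.97, 0.95, 0.94, 0.85, 1.06, 0.71, 0.74]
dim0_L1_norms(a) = [3.08, 2.67, 1.85, 2.4, 2.29, 2.4, 1.93, 1.85]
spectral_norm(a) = 1.64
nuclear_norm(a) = 6.91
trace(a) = 3.68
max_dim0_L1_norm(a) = 3.08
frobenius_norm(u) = 2.42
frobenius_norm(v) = 1.27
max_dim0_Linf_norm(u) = 0.83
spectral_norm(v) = 0.75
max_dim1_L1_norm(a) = 2.82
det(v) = 0.00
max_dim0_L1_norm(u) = 2.32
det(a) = 0.04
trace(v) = 2.81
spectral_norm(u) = 1.25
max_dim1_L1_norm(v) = 1.17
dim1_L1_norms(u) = [2.19, 1.65, 2.57, 2.4, 2.09, 2.03, 1.31, 1.6]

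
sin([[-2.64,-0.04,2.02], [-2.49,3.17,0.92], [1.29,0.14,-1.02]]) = [[0.37, 0.01, -0.28], [0.18, -0.04, -0.12], [-0.18, -0.01, 0.15]]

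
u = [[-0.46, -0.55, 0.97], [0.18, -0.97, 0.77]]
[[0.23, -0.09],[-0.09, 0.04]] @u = [[-0.12, -0.04, 0.15], [0.05, 0.01, -0.06]]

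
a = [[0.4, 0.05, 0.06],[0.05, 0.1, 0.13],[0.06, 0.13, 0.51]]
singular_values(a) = [0.58, 0.37, 0.06]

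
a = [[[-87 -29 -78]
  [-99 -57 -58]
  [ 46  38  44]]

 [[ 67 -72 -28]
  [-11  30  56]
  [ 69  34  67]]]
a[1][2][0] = 69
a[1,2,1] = 34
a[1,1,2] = 56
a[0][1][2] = -58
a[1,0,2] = -28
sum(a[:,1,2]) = -2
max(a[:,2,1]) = 38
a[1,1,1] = 30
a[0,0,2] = -78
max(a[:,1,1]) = 30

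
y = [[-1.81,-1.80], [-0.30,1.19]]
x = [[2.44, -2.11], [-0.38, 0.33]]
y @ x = [[-3.73, 3.23], [-1.18, 1.03]]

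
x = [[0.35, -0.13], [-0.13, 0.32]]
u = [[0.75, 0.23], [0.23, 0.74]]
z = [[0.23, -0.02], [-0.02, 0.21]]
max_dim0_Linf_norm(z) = 0.23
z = u @ x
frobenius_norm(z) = 0.31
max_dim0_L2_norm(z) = 0.23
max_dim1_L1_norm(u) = 0.98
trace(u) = 1.49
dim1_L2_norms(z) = [0.23, 0.21]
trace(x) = 0.67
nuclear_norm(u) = 1.49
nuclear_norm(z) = 0.44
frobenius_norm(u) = 1.10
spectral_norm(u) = 0.98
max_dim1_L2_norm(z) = 0.23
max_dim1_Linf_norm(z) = 0.23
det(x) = 0.10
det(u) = 0.50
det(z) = 0.05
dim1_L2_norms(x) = [0.37, 0.35]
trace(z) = 0.44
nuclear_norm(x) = 0.67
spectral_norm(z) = 0.24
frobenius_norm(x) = 0.51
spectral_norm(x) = 0.47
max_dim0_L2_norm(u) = 0.78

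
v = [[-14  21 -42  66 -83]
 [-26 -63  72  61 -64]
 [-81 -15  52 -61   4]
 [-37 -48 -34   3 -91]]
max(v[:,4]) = 4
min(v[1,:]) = -64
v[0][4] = -83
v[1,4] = -64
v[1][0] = -26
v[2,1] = -15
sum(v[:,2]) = 48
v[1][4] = -64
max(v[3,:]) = 3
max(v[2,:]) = 52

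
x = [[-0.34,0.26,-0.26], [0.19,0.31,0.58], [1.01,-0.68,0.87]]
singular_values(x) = [1.61, 0.59, 0.0]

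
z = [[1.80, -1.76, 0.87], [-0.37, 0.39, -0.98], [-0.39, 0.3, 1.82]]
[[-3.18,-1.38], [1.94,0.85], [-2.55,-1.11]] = z @ [[-0.96, -0.42], [0.03, 0.01], [-1.61, -0.7]]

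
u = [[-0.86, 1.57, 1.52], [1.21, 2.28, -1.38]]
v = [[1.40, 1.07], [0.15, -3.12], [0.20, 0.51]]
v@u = [[0.09, 4.64, 0.65], [-3.90, -6.88, 4.53], [0.45, 1.48, -0.40]]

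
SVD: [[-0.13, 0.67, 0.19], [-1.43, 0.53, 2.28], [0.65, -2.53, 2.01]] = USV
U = [[-0.07, -0.23, 0.97], [0.44, -0.88, -0.18], [0.90, 0.41, 0.16]]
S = [3.48, 2.59, 0.29]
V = [[-0.01, -0.60, 0.80],[0.6, -0.64, -0.47],[0.80, 0.48, 0.37]]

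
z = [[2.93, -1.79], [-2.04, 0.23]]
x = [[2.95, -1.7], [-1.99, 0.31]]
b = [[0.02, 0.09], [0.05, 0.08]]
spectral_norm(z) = 3.93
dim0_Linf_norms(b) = [0.05, 0.09]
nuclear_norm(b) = 0.15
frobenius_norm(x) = 3.96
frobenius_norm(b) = 0.13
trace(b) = 0.10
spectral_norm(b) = 0.13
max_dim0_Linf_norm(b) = 0.09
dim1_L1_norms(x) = [4.65, 2.3]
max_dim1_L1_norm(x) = 4.65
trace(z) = 3.16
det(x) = -2.47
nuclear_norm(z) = 4.69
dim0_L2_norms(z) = [3.57, 1.8]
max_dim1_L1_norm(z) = 4.72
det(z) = -2.98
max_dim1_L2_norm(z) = 3.43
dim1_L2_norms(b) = [0.09, 0.09]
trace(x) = 3.26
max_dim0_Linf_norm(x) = 2.95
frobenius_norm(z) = 4.00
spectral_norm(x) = 3.91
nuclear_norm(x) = 4.54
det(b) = -0.00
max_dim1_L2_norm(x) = 3.4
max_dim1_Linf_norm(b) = 0.09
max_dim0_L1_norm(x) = 4.94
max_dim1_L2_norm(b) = 0.09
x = b + z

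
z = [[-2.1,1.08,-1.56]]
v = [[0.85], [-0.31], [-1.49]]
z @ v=[[0.20]]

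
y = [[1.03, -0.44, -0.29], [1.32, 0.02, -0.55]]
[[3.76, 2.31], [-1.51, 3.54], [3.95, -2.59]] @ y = [[6.92, -1.61, -2.36], [3.12, 0.74, -1.51], [0.65, -1.79, 0.28]]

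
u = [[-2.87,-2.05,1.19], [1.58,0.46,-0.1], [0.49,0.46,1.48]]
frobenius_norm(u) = 4.38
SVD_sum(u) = [[-3.02, -1.93, 0.96],[1.26, 0.81, -0.40],[0.21, 0.13, -0.07]] + [[0.05, 0.03, 0.23], [0.07, 0.04, 0.3], [0.34, 0.23, 1.55]] + [[0.1, -0.16, 0.0], [0.25, -0.39, 0.00], [-0.06, 0.1, -0.00]]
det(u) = 3.40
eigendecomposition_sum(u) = [[-1.46-1.38j, -1.04-2.15j, (0.45+0.62j)], [(0.77+1.52j), (0.21+2.03j), -0.18-0.62j], [(0.13+0.02j), (0.13+0.07j), (-0.05-0.02j)]] + [[(-1.46+1.38j),  (-1.04+2.15j),  0.45-0.62j], [(0.77-1.52j),  (0.21-2.03j),  (-0.18+0.62j)], [(0.13-0.02j),  (0.13-0.07j),  -0.05+0.02j]] + [[(0.04+0j), (0.04+0j), (0.3-0j)], [0.04+0.00j, (0.03+0j), (0.26-0j)], [(0.24+0j), 0.20+0.00j, 1.57-0.00j]]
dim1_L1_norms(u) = [6.11, 2.14, 2.43]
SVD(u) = [[-0.92, -0.15, -0.36], [0.39, -0.19, -0.90], [0.06, -0.97, 0.23]] @ diag([4.029508199210886, 1.6479518977341774, 0.5127555121562003]) @ [[0.81, 0.52, -0.26], [-0.22, -0.14, -0.97], [-0.54, 0.84, -0.0]]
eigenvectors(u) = [[-0.76+0.00j, -0.76-0.00j, (0.18+0j)],[0.61+0.22j, (0.61-0.22j), (0.16+0j)],[0.04-0.03j, (0.04+0.03j), (0.97+0j)]]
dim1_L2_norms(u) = [3.72, 1.65, 1.63]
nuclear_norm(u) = 6.19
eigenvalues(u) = [(-1.29+0.64j), (-1.29-0.64j), (1.65+0j)]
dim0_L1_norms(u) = [4.94, 2.97, 2.77]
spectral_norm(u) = 4.03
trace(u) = -0.93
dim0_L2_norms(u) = [3.31, 2.15, 1.9]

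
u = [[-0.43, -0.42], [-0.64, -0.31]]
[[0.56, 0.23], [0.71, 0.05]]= u @ [[-0.93,0.37], [-0.37,-0.93]]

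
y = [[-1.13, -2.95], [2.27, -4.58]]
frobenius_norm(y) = 6.01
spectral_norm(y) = 5.63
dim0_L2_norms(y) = [2.54, 5.45]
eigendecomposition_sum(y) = [[(-0.56+2.24j), (-1.48-2.18j)], [(1.14+1.68j), -2.29-0.31j]] + [[-0.56-2.24j, (-1.48+2.18j)], [(1.14-1.68j), (-2.29+0.31j)]]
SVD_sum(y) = [[0.68,-2.44], [1.35,-4.84]] + [[-1.81, -0.51], [0.92, 0.26]]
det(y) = 11.87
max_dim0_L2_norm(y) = 5.45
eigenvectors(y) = [[(0.75+0j), 0.75-0.00j], [0.44-0.49j, 0.44+0.49j]]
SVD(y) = [[0.45, 0.89], [0.89, -0.45]] @ diag([5.626407862499819, 2.110031887152472]) @ [[0.27, -0.96], [-0.96, -0.27]]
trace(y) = -5.71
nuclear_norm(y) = 7.74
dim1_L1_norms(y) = [4.08, 6.85]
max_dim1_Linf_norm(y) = 4.58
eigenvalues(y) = [(-2.85+1.93j), (-2.85-1.93j)]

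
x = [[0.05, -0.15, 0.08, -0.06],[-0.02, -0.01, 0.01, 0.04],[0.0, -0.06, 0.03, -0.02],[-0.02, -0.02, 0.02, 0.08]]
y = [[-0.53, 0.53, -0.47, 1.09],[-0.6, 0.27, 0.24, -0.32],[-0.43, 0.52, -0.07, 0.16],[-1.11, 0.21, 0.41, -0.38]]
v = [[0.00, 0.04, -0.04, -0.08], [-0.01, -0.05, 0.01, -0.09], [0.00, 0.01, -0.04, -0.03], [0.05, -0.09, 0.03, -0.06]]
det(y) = 0.00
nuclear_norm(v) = 0.32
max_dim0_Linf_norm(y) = 1.11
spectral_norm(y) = 1.60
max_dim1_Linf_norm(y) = 1.11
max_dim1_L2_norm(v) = 0.12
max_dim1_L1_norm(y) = 2.62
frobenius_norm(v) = 0.20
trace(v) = -0.15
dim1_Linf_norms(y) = [1.09, 0.6, 0.52, 1.11]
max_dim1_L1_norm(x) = 0.34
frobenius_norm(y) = 2.15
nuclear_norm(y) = 3.31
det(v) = 0.00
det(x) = 0.00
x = y @ v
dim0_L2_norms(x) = [0.06, 0.16, 0.09, 0.11]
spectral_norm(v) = 0.15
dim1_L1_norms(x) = [0.34, 0.08, 0.11, 0.14]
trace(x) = 0.15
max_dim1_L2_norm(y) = 1.4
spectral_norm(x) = 0.20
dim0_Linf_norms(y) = [1.11, 0.53, 0.47, 1.09]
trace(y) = -0.71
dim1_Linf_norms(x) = [0.15, 0.04, 0.06, 0.08]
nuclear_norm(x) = 0.32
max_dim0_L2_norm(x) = 0.16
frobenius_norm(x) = 0.22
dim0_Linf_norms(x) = [0.05, 0.15, 0.08, 0.08]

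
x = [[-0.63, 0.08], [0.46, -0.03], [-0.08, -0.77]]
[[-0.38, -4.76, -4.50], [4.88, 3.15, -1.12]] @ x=[[-1.59, 3.58], [-1.54, 1.16]]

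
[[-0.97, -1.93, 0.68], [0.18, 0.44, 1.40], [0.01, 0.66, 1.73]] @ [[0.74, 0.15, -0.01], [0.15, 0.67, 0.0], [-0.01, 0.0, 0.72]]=[[-1.01, -1.44, 0.5], [0.19, 0.32, 1.01], [0.09, 0.44, 1.25]]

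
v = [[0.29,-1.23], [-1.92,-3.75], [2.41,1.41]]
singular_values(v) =[4.96, 1.61]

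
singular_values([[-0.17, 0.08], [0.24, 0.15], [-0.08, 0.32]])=[0.36, 0.3]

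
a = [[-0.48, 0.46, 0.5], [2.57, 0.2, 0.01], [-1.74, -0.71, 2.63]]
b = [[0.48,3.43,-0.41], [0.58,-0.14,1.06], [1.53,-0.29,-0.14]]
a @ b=[[0.80, -1.86, 0.61],[1.36, 8.78, -0.84],[2.78, -6.63, -0.41]]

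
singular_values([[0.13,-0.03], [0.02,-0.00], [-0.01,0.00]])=[0.14, 0.0]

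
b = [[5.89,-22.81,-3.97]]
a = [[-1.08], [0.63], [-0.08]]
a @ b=[[-6.36, 24.63, 4.29], [3.71, -14.37, -2.50], [-0.47, 1.82, 0.32]]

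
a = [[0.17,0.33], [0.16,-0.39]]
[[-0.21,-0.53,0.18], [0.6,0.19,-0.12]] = a@[[0.98, -1.20, 0.26], [-1.13, -0.99, 0.41]]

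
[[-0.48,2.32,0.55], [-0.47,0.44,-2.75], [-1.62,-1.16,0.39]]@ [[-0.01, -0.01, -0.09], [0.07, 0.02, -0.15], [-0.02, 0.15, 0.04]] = [[0.16, 0.13, -0.28], [0.09, -0.40, -0.13], [-0.07, 0.05, 0.34]]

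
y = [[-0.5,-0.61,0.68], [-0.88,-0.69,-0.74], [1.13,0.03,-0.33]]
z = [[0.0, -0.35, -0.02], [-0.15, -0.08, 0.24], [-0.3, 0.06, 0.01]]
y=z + [[-0.5,-0.26,0.7],[-0.73,-0.61,-0.98],[1.43,-0.03,-0.34]]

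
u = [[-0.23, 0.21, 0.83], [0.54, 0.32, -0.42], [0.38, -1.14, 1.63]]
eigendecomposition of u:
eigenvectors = [[-0.77,0.63,0.35], [0.52,0.63,-0.13], [0.37,0.45,0.93]]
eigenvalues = [-0.77, 0.56, 1.93]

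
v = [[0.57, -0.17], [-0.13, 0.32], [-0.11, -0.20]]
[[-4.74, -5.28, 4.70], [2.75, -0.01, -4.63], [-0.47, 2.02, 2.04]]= v@[[-6.54, -10.54, 4.48], [5.94, -4.31, -12.65]]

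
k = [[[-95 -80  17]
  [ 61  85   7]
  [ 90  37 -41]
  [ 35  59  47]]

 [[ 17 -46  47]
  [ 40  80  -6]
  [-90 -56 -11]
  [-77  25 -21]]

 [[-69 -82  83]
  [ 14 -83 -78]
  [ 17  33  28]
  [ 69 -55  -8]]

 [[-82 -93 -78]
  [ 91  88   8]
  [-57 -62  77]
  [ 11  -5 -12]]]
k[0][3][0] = 35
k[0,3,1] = 59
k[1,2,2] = -11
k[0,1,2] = 7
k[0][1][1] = 85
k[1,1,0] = 40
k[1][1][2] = -6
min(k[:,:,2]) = -78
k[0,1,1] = 85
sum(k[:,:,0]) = -25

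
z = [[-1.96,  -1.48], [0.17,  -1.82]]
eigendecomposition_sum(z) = [[-0.98+0.12j, (-0.74-2.82j)], [(0.08+0.32j), -0.91+0.38j]] + [[(-0.98-0.12j),(-0.74+2.82j)], [0.08-0.32j,(-0.91-0.38j)]]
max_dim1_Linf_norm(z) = 1.96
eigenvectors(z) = [[(0.95+0j), 0.95-0.00j], [-0.04-0.32j, -0.04+0.32j]]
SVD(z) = [[-0.86, -0.50],[-0.50, 0.86]] @ diag([2.720943454882232, 1.4034837780799398]) @ [[0.59,0.81], [0.81,-0.59]]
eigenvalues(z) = [(-1.89+0.5j), (-1.89-0.5j)]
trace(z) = -3.78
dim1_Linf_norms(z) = [1.96, 1.82]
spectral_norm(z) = 2.72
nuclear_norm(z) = 4.12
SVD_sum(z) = [[-1.39, -1.90], [-0.81, -1.10]] + [[-0.57, 0.42], [0.98, -0.72]]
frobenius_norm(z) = 3.06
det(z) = 3.82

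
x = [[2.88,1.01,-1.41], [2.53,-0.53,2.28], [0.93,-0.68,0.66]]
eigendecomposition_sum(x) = [[2.88-0.00j,0.87+0.00j,-0.76-0.00j],[(2.12-0j),0.64+0.00j,(-0.56-0j)],[0.45-0.00j,0.14+0.00j,-0.12-0.00j]] + [[0.1j,(0.07-0.16j),(-0.33+0.09j)], [0.21-0.37j,(-0.58+0.44j),1.42+0.32j], [(0.24-0.05j),(-0.41-0.09j),0.39+0.73j]] + [[0.00-0.10j, (0.07+0.16j), (-0.33-0.09j)], [0.21+0.37j, -0.58-0.44j, 1.42-0.32j], [(0.24+0.05j), -0.41+0.09j, (0.39-0.73j)]]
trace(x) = 3.01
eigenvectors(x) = [[0.80+0.00j, (0.17-0.1j), 0.17+0.10j], [(0.59+0j), -0.85+0.00j, (-0.85-0j)], [(0.13+0j), -0.32-0.37j, -0.32+0.37j]]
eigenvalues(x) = [(3.4+0j), (-0.2+1.27j), (-0.2-1.27j)]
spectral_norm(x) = 4.02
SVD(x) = [[-0.6, 0.80, 0.02],  [-0.75, -0.56, -0.35],  [-0.26, -0.22, 0.94]] @ diag([4.023671130740978, 2.9197608295682365, 0.48038248277869106]) @ [[-0.97, -0.01, -0.26], [0.23, 0.43, -0.87], [0.12, -0.9, -0.41]]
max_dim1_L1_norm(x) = 5.34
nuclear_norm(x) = 7.42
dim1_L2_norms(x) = [3.36, 3.45, 1.33]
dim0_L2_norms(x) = [3.94, 1.33, 2.76]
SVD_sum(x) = [[2.34, 0.02, 0.63], [2.93, 0.02, 0.79], [1.03, 0.01, 0.28]] + [[0.54, 1.00, -2.03], [-0.38, -0.70, 1.43], [-0.15, -0.28, 0.57]] + [[0.00, -0.01, -0.00], [-0.02, 0.15, 0.07], [0.05, -0.41, -0.19]]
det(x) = 5.64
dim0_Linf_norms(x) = [2.88, 1.01, 2.28]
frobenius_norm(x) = 4.99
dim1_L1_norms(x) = [5.3, 5.34, 2.27]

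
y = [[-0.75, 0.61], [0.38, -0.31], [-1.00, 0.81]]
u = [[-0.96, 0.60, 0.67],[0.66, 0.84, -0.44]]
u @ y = [[0.28, -0.23],[0.26, -0.21]]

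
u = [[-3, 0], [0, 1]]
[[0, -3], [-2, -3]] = u @ [[0, 1], [-2, -3]]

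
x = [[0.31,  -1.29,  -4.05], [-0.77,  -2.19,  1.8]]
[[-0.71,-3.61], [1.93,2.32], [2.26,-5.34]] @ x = [[2.56, 8.82, -3.62], [-1.19, -7.57, -3.64], [4.81, 8.78, -18.76]]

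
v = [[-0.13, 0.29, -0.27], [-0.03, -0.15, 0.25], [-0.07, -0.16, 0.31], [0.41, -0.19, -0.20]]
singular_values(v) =[0.6, 0.52, 0.0]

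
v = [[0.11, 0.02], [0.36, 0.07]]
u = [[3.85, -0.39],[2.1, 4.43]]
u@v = [[0.28, 0.05], [1.83, 0.35]]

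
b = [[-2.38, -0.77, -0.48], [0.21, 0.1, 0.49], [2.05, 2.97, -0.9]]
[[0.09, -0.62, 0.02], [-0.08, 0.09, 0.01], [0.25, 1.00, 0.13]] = b @ [[-0.02,  0.17,  -0.04], [0.05,  0.24,  0.08], [-0.16,  0.07,  0.03]]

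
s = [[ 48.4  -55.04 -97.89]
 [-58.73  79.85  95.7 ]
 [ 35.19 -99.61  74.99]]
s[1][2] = 95.7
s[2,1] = -99.61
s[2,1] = -99.61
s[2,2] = 74.99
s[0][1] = -55.04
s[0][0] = 48.4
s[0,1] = -55.04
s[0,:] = [48.4, -55.04, -97.89]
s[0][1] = -55.04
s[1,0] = -58.73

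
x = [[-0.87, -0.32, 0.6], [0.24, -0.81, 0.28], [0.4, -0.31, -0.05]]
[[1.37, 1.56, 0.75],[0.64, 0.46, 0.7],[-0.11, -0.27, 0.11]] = x@[[-0.41, -1.13, -0.48],[-0.40, -0.69, -0.99],[1.47, 0.6, 0.03]]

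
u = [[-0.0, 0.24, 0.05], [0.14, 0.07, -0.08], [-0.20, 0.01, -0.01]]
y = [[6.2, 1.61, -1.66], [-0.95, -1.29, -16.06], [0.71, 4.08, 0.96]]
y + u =[[6.2, 1.85, -1.61], [-0.81, -1.22, -16.14], [0.51, 4.09, 0.95]]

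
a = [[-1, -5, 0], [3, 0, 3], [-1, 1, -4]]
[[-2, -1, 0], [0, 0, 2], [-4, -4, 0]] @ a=[[-1, 10, -3], [-2, 2, -8], [-8, 20, -12]]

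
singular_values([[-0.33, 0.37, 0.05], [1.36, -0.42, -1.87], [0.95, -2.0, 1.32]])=[2.61, 2.36, 0.0]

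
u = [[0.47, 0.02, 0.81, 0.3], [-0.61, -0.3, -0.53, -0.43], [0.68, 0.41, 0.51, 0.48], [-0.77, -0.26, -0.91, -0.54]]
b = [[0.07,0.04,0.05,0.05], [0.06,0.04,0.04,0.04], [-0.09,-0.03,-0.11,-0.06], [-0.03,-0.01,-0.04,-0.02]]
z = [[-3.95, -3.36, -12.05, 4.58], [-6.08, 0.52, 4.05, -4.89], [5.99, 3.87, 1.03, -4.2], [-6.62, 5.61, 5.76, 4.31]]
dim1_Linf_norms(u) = [0.81, 0.61, 0.68, 0.91]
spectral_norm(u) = 2.15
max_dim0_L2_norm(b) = 0.13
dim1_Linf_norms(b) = [0.07, 0.06, 0.11, 0.04]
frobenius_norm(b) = 0.22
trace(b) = -0.02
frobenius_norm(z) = 21.62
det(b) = 0.00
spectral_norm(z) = 15.78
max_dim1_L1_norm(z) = 23.94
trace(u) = 0.14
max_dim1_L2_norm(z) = 13.89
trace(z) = 1.91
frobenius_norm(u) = 2.19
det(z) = 5552.35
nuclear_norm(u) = 2.60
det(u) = 0.00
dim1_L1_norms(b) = [0.21, 0.18, 0.29, 0.1]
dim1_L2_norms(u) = [0.98, 0.96, 1.06, 1.33]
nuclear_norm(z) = 39.20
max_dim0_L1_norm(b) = 0.25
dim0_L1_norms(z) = [22.64, 13.36, 22.89, 17.98]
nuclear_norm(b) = 0.26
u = z @ b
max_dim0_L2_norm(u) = 1.42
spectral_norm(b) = 0.21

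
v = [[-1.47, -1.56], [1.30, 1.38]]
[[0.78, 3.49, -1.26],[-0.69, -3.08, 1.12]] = v @ [[1.07, -1.66, 0.54],[-1.51, -0.67, 0.3]]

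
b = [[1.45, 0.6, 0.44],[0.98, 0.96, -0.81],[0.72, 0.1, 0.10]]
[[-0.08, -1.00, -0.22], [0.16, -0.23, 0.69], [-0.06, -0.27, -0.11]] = b @ [[-0.1, -0.18, -0.13], [0.18, -0.69, 0.37], [-0.1, -0.75, -0.57]]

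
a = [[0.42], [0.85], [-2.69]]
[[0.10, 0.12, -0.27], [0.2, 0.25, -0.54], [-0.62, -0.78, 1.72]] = a@[[0.23,0.29,-0.64]]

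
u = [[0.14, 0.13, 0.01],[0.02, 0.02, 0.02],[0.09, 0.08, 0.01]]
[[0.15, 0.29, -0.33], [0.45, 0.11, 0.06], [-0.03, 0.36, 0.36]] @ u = [[-0.0, -0.00, 0.0],[0.07, 0.07, 0.01],[0.04, 0.03, 0.01]]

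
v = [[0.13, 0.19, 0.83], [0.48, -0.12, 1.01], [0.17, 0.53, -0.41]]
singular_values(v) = [1.43, 0.6, 0.27]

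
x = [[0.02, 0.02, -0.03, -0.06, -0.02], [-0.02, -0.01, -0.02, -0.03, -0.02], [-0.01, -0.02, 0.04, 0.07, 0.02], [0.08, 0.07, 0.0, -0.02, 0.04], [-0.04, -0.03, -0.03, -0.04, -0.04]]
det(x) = 0.00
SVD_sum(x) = [[0.01,0.01,0.0,-0.0,0.01], [-0.02,-0.02,-0.00,0.0,-0.01], [-0.01,-0.01,-0.00,0.0,-0.01], [0.08,0.07,0.01,-0.01,0.04], [-0.04,-0.04,-0.00,0.0,-0.02]] + [[0.00, 0.01, -0.03, -0.06, -0.02], [0.00, 0.00, -0.02, -0.03, -0.01], [-0.00, -0.01, 0.04, 0.07, 0.03], [0.00, 0.0, -0.01, -0.01, -0.0], [0.00, 0.01, -0.03, -0.04, -0.02]] + [[0.00, -0.00, 0.0, 0.00, -0.00], [-0.00, 0.0, -0.0, -0.00, 0.00], [0.00, -0.0, 0.0, 0.00, -0.00], [-0.00, 0.00, -0.00, -0.00, 0.0], [0.00, -0.0, 0.0, 0.0, -0.0]] + [[-0.00, 0.0, 0.0, -0.00, -0.0],[-0.0, 0.00, 0.0, -0.00, -0.0],[0.00, -0.00, -0.00, 0.00, 0.00],[0.00, -0.00, -0.00, 0.00, 0.0],[0.00, -0.0, -0.00, 0.00, 0.0]] + [[0.0, -0.00, 0.00, -0.00, 0.0],[0.00, -0.00, 0.0, -0.00, 0.00],[0.00, -0.00, 0.0, -0.0, 0.00],[0.00, -0.0, 0.0, -0.0, 0.00],[0.00, -0.0, 0.00, -0.0, 0.00]]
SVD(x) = [[-0.16, 0.55, -0.77, 0.26, 0.12], [0.2, 0.29, 0.44, 0.49, 0.66], [0.10, -0.65, -0.43, -0.09, 0.61], [-0.85, 0.11, 0.19, -0.34, 0.34], [0.45, 0.42, -0.01, -0.75, 0.25]] @ diag([0.13432875995091687, 0.13071235912878648, 0.008150207094733507, 0.001727047793168597, 0.0008092288113804499]) @ [[-0.7,-0.6,-0.06,0.07,-0.38], [0.03,0.12,-0.47,-0.81,-0.32], [-0.57,0.26,-0.33,-0.07,0.7], [-0.42,0.59,0.61,-0.16,-0.28], [0.06,-0.47,0.54,-0.55,0.42]]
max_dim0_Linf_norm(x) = 0.08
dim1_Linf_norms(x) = [0.06, 0.03, 0.07, 0.08, 0.04]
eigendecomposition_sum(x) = [[0.01+0.02j, (0.01+0.02j), (-0.02+0.01j), -0.03+0.02j, (-0.01+0.02j)], [(-0.01+0.01j), (-0.01+0.01j), -0.01-0.00j, -0.02-0.01j, (-0.01+0j)], [-0.01-0.03j, -0.01-0.02j, (0.02-0.01j), 0.04-0.02j, (0.01-0.02j)], [(0.04+0.02j), 0.03+0.01j, (-0+0.03j), -0.01+0.06j, 0.02+0.03j], [(-0.02+0.01j), -0.01+0.01j, -0.01-0.01j, (-0.02-0.02j), -0.02-0.00j]] + [[(0.01-0.02j), (0.01-0.02j), (-0.02-0.01j), (-0.03-0.02j), -0.01-0.02j], [-0.01-0.01j, (-0.01-0.01j), (-0.01+0j), -0.02+0.01j, -0.01-0.00j], [-0.01+0.03j, -0.01+0.02j, (0.02+0.01j), 0.04+0.02j, (0.01+0.02j)], [0.04-0.02j, (0.03-0.01j), -0.00-0.03j, -0.01-0.06j, (0.02-0.03j)], [(-0.02-0.01j), (-0.01-0.01j), (-0.01+0.01j), -0.02+0.02j, -0.02+0.00j]] + [[-0j, -0j, 0.00+0.00j, (-0+0j), (-0+0j)],  [(-0+0j), -0.00+0.00j, (-0-0j), 0.00-0.00j, 0.00-0.00j],  [0.01-0.00j, 0.00-0.00j, 0j, (-0+0j), (-0.01+0j)],  [(-0+0j), (-0+0j), -0.00-0.00j, -0j, 0.00-0.00j],  [-0.00+0.00j, (-0+0j), (-0-0j), -0j, 0.00-0.00j]] + [[0j,-0j,-0.00-0.00j,-0.00-0.00j,-0.00-0.00j], [(-0+0j),0.00+0.00j,0.00+0.00j,-0j,0.00-0.00j], [-0.00-0.00j,-0.00+0.00j,-0.00+0.00j,(-0+0j),0j], [0j,-0j,0.00-0.00j,0.00-0.00j,-0j], [0.00-0.00j,-0.00-0.00j,(-0+0j),-0.00+0.00j,-0.00+0.00j]] + [[0.00-0.00j, 0.00+0.00j, -0.00+0.00j, (-0+0j), (-0+0j)],[(-0-0j), -0j, 0.00-0.00j, 0.00+0.00j, 0j],[(-0+0j), (-0-0j), (-0-0j), (-0-0j), -0j],[-0j, 0.00+0.00j, 0j, 0.00+0.00j, 0j],[0j, -0.00+0.00j, (-0-0j), -0.00-0.00j, -0.00-0.00j]]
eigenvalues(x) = [(-0.01+0.07j), (-0.01-0.07j), (0.01+0j), 0j, -0j]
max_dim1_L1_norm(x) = 0.21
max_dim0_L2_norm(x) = 0.11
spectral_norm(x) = 0.13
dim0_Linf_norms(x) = [0.08, 0.07, 0.04, 0.07, 0.04]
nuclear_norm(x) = 0.28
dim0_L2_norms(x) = [0.09, 0.08, 0.06, 0.11, 0.07]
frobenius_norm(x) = 0.19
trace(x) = -0.01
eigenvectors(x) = [[-0.25-0.30j,-0.25+0.30j,(-0.27+0j),(-0.14+0.23j),(-0.14-0.23j)], [0.06-0.21j,(0.06+0.21j),0.36+0.00j,(-0.16-0.42j),-0.16+0.42j], [(0.27+0.38j),(0.27-0.38j),-0.78+0.00j,(0.58+0j),(0.58-0j)], [(-0.67+0j),-0.67-0.00j,0.40+0.00j,-0.49-0.12j,-0.49+0.12j], [(0.21-0.28j),(0.21+0.28j),0.16+0.00j,(0.32+0.18j),0.32-0.18j]]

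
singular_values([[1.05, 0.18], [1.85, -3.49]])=[3.96, 1.01]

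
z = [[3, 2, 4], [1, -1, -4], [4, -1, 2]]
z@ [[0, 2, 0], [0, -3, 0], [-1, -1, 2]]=[[-4, -4, 8], [4, 9, -8], [-2, 9, 4]]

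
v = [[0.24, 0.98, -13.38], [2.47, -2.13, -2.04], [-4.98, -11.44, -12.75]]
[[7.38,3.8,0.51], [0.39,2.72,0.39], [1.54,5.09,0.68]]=v@[[0.08, 0.55, 0.08], [0.41, -0.35, -0.05], [-0.52, -0.30, -0.04]]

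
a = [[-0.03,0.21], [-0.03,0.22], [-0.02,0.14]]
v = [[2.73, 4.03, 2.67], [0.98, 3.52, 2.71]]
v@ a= [[-0.26, 1.83], [-0.19, 1.36]]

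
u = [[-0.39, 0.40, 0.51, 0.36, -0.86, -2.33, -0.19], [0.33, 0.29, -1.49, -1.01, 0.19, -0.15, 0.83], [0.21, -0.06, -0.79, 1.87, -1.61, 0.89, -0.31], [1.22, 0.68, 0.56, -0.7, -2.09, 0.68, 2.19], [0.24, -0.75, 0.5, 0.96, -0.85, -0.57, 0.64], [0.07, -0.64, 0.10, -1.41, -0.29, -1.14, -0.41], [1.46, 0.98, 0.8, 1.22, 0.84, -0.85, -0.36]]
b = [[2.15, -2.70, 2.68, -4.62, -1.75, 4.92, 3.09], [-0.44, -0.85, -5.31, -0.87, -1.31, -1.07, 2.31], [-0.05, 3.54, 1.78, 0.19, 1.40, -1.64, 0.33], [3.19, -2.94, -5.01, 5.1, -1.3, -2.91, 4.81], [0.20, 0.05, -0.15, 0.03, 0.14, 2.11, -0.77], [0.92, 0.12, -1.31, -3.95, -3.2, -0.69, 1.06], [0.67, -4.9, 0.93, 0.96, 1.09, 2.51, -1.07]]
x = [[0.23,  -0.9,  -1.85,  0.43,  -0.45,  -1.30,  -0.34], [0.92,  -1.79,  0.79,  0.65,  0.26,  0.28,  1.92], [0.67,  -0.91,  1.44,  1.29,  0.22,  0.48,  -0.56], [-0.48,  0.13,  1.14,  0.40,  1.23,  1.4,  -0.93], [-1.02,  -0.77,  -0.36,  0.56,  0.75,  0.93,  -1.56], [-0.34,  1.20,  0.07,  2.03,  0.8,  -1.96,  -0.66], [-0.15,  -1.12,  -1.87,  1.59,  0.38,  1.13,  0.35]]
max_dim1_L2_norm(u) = 3.52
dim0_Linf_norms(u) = [1.46, 0.98, 1.49, 1.87, 2.09, 2.33, 2.19]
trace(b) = 6.56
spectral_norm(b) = 11.47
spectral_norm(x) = 3.78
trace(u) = -3.94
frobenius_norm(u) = 6.72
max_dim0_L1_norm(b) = 17.17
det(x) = -59.83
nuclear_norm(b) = 37.69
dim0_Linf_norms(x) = [1.02, 1.79, 1.87, 2.03, 1.23, 1.96, 1.92]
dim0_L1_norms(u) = [3.92, 3.8, 4.75, 7.53, 6.73, 6.61, 4.93]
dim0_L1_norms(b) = [7.62, 15.1, 17.17, 15.72, 10.19, 15.85, 13.44]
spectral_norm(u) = 3.76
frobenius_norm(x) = 7.24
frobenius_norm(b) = 17.58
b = u @ x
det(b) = -9298.51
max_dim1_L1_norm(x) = 7.06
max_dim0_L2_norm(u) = 3.09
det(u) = 156.81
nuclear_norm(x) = 16.69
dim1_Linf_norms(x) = [1.85, 1.92, 1.44, 1.4, 1.56, 2.03, 1.87]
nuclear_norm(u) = 16.23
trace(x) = -0.58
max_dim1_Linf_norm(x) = 2.03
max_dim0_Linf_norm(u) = 2.33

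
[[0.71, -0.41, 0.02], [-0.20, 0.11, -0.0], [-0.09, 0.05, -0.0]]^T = [[0.71, -0.2, -0.09], [-0.41, 0.11, 0.05], [0.02, -0.00, -0.0]]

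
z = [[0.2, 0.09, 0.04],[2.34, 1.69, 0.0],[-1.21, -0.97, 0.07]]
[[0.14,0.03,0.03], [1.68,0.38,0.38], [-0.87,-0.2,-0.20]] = z@[[0.63,  0.12,  0.15], [0.12,  0.06,  0.02], [0.15,  0.02,  0.04]]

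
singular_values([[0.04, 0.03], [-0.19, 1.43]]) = [1.44, 0.04]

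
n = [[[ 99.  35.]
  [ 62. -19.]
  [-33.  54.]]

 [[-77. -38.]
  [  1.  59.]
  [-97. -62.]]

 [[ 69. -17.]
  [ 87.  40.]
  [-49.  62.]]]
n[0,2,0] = -33.0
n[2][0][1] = -17.0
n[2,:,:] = [[69.0, -17.0], [87.0, 40.0], [-49.0, 62.0]]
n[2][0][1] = -17.0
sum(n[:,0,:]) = 71.0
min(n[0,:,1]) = -19.0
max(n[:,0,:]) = 99.0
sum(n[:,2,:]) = -125.0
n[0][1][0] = 62.0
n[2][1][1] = 40.0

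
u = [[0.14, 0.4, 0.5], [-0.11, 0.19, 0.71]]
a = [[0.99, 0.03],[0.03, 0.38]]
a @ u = [[0.14, 0.40, 0.52], [-0.04, 0.08, 0.28]]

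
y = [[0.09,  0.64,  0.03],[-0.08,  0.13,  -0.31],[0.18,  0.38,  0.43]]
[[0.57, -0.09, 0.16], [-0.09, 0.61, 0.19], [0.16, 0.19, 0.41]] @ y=[[0.09, 0.41, 0.11],  [-0.02, 0.09, -0.11],  [0.07, 0.28, 0.12]]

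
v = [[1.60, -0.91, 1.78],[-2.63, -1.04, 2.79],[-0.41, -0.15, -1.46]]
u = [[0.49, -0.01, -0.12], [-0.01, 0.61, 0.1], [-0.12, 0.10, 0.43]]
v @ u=[[0.58,  -0.39,  0.48], [-1.61,  -0.33,  1.41], [-0.02,  -0.23,  -0.59]]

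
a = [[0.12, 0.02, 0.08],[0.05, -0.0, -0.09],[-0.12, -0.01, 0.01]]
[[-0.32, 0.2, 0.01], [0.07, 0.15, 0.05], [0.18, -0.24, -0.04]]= a@[[-1.95, 1.82, 0.38], [3.03, 1.53, -0.47], [-1.88, -0.62, -0.32]]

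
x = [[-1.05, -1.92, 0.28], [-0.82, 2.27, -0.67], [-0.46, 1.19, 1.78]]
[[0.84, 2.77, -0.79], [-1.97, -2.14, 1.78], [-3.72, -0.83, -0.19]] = x @ [[0.68, -0.57, -0.32], [-0.99, -1.11, 0.51], [-1.25, 0.13, -0.53]]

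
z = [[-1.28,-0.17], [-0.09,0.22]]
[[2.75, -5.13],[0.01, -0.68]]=z @[[-2.04, 4.19], [-0.81, -1.39]]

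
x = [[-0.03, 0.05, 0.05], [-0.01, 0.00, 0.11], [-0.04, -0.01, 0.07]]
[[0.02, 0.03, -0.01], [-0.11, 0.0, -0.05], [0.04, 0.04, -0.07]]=x @ [[-3.12, -1.18, 0.89], [-0.23, -0.01, 0.72], [-1.29, -0.09, -0.36]]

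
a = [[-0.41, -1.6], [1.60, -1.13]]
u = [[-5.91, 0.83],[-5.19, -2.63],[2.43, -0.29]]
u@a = [[3.75, 8.52], [-2.08, 11.28], [-1.46, -3.56]]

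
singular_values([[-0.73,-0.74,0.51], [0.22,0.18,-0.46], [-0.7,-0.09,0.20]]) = [1.39, 0.4, 0.26]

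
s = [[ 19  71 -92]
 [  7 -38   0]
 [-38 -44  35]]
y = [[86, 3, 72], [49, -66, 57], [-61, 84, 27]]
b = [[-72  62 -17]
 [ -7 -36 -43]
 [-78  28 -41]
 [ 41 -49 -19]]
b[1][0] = -7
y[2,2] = 27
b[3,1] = -49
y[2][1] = 84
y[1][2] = 57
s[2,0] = -38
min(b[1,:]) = -43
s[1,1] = -38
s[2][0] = -38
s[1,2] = 0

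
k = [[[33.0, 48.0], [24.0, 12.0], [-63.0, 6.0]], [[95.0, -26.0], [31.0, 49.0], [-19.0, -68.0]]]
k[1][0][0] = 95.0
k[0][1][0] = 24.0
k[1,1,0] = 31.0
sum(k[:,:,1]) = 21.0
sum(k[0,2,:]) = -57.0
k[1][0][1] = -26.0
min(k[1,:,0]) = -19.0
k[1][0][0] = 95.0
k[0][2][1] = 6.0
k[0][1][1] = 12.0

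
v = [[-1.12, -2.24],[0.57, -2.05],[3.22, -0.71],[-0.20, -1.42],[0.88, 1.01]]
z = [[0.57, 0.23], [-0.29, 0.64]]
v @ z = [[0.01, -1.69],  [0.92, -1.18],  [2.04, 0.29],  [0.30, -0.95],  [0.21, 0.85]]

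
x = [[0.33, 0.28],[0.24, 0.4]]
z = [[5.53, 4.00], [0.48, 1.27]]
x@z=[[1.96, 1.68], [1.52, 1.47]]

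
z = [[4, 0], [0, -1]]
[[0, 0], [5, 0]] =z @ [[0, 0], [-5, 0]]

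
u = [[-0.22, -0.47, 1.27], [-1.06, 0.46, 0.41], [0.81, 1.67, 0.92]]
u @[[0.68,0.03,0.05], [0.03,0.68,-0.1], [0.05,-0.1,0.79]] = [[-0.10, -0.45, 1.04], [-0.69, 0.24, 0.22], [0.65, 1.07, 0.6]]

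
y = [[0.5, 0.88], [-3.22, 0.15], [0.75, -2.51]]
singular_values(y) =[3.46, 2.52]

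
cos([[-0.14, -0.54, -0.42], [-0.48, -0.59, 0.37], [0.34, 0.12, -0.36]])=[[0.94, -0.16, -0.01], [-0.22, 0.7, 0.07], [0.11, 0.14, 0.99]]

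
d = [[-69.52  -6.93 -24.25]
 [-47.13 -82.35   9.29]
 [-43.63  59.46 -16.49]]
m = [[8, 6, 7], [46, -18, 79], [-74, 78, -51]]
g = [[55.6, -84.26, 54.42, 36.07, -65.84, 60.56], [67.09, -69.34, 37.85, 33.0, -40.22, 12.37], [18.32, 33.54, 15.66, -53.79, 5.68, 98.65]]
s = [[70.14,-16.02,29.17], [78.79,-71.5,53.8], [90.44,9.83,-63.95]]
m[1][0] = 46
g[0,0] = 55.6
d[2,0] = -43.63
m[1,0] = 46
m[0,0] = 8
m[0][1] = 6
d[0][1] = -6.93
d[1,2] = 9.29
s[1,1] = -71.5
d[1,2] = 9.29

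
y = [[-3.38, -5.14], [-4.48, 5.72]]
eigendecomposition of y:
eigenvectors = [[-0.93, 0.42],[-0.37, -0.91]]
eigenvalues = [-5.44, 7.78]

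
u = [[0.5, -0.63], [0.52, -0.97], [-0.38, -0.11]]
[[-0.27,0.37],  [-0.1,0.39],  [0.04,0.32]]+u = [[0.23, -0.26],[0.42, -0.58],[-0.34, 0.21]]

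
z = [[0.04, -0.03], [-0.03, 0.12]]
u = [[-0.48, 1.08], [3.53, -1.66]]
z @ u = [[-0.13, 0.09],[0.44, -0.23]]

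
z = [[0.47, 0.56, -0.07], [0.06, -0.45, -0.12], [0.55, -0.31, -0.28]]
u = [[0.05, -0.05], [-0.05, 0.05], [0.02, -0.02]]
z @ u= [[-0.01, 0.01],[0.02, -0.02],[0.04, -0.04]]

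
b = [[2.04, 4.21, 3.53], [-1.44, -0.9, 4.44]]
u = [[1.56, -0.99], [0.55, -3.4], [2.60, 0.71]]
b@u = [[14.68,-13.83], [8.80,7.64]]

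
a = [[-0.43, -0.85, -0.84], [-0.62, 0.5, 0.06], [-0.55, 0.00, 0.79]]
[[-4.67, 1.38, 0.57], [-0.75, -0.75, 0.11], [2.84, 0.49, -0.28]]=a @ [[1.65, -0.28, -0.25], [-0.03, -1.9, -0.02], [4.75, 0.42, -0.53]]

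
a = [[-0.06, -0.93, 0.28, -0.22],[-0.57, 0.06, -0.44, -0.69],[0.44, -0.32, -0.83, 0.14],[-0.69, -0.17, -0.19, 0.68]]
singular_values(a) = [1.0, 1.0, 1.0, 0.99]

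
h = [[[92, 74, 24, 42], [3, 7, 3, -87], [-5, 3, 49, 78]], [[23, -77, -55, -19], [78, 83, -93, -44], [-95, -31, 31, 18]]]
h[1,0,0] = 23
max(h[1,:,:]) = 83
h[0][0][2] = 24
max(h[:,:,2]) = 49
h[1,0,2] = -55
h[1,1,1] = 83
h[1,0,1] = -77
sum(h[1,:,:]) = -181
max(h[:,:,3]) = 78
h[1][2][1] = -31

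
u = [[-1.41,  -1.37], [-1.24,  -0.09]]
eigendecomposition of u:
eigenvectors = [[-0.86, 0.54], [-0.50, -0.84]]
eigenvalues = [-2.21, 0.71]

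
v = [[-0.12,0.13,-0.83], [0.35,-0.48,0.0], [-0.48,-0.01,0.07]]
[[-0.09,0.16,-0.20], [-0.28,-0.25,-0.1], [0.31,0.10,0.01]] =v@[[-0.62, -0.24, 0.02], [0.13, 0.34, 0.23], [0.22, -0.11, 0.27]]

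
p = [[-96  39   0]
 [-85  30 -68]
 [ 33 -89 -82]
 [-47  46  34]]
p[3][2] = 34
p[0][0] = -96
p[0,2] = 0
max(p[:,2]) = 34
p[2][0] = 33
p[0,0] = -96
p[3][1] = 46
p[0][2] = 0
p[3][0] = -47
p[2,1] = -89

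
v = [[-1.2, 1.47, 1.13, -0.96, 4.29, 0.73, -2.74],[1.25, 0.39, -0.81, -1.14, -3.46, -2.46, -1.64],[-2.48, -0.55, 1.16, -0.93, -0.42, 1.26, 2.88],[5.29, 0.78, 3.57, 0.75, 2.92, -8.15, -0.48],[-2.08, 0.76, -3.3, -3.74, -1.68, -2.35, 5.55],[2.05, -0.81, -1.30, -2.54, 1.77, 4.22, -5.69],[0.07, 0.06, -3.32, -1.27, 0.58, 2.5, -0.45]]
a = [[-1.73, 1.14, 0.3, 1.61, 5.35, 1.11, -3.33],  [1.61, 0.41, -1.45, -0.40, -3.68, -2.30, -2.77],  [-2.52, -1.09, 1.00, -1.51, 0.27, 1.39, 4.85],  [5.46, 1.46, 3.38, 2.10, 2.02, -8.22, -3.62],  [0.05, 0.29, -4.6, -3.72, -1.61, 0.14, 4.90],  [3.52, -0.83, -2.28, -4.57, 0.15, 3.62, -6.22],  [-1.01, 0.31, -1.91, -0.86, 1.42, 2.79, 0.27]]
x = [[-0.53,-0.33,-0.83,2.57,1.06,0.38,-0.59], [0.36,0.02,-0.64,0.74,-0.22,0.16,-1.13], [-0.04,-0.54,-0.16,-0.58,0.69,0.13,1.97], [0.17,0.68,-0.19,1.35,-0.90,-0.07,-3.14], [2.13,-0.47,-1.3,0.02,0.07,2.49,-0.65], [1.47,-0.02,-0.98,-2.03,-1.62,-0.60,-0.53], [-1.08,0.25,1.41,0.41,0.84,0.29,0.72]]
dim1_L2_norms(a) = [6.92, 5.61, 6.03, 11.51, 7.86, 9.54, 3.92]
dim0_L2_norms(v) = [6.76, 2.11, 6.29, 5.07, 6.74, 10.21, 9.06]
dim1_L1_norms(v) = [12.52, 11.15, 9.68, 21.94, 19.46, 18.38, 8.25]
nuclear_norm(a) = 42.98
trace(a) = 4.06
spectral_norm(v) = 11.88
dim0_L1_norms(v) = [14.42, 4.82, 14.59, 11.33, 15.12, 21.67, 19.43]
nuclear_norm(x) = 14.42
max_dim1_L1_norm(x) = 7.25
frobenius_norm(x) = 7.62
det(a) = -4093.39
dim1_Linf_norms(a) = [5.35, 3.68, 4.85, 8.22, 4.9, 6.22, 2.79]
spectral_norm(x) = 4.90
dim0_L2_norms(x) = [2.88, 1.07, 2.41, 3.69, 2.41, 2.61, 4.07]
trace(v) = 3.19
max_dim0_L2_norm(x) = 4.07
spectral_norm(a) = 13.78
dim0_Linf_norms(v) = [5.29, 1.47, 3.57, 3.74, 4.29, 8.15, 5.69]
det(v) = -3598.62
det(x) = 0.00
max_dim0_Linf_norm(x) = 3.14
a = v + x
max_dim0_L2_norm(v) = 10.21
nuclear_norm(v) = 40.08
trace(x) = 0.87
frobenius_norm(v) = 18.63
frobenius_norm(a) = 20.41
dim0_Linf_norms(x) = [2.13, 0.68, 1.41, 2.57, 1.62, 2.49, 3.14]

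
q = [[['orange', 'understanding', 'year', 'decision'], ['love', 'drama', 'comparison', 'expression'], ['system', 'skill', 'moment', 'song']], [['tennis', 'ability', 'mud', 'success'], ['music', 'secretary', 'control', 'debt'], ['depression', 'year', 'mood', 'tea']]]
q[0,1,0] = 'love'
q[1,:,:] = [['tennis', 'ability', 'mud', 'success'], ['music', 'secretary', 'control', 'debt'], ['depression', 'year', 'mood', 'tea']]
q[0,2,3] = 'song'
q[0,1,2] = 'comparison'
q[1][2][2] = 'mood'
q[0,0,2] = 'year'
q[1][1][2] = 'control'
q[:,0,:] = [['orange', 'understanding', 'year', 'decision'], ['tennis', 'ability', 'mud', 'success']]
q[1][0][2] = 'mud'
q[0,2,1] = 'skill'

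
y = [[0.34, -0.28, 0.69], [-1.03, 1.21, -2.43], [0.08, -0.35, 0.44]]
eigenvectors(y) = [[(0.24+0j),-0.58-0.03j,(-0.58+0.03j)],[-0.94+0.00j,0.60+0.00j,(0.6-0j)],[0.22+0.00j,0.55+0.01j,(0.55-0.01j)]]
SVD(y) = [[-0.27, -0.44, 0.86], [0.95, 0.05, 0.32], [-0.18, 0.9, 0.4]] @ diag([3.0640123551041616, 0.18526401923741467, 0.00235179613247861]) @ [[-0.35, 0.42, -0.84], [-0.67, -0.74, -0.09], [-0.66, 0.53, 0.54]]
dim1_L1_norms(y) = [1.31, 4.67, 0.87]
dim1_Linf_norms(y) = [0.69, 2.43, 0.44]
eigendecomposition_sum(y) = [[(0.23+0j), (-0.33+0j), 0.60+0.00j],  [(-0.88-0j), (1.27-0j), (-2.32-0j)],  [0.20+0.00j, -0.30+0.00j, (0.54+0j)]] + [[(0.06+0.28j), (0.02+0.11j), 0.05+0.17j], [(-0.07-0.28j), -0.03-0.11j, (-0.06-0.17j)], [-0.06-0.26j, (-0.03-0.1j), -0.05-0.16j]] + [[0.06-0.28j, 0.02-0.11j, 0.05-0.17j], [-0.07+0.28j, (-0.03+0.11j), -0.06+0.17j], [-0.06+0.26j, -0.03+0.10j, -0.05+0.16j]]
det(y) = 0.00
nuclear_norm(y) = 3.25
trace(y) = 1.99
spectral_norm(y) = 3.06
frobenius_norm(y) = 3.07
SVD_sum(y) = [[0.29, -0.34, 0.68],[-1.02, 1.22, -2.43],[0.19, -0.23, 0.45]] + [[0.05, 0.06, 0.01],[-0.01, -0.01, -0.0],[-0.11, -0.12, -0.01]] + [[-0.00, 0.00, 0.00], [-0.00, 0.00, 0.00], [-0.00, 0.00, 0.0]]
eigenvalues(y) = [(2.04+0j), (-0.02+0.01j), (-0.02-0.01j)]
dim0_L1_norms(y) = [1.45, 1.84, 3.56]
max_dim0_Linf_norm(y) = 2.43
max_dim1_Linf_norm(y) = 2.43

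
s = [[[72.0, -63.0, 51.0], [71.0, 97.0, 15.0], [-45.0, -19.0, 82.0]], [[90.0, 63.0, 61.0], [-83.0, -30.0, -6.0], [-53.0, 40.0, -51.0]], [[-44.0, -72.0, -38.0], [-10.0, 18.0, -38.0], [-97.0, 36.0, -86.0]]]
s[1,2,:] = [-53.0, 40.0, -51.0]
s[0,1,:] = [71.0, 97.0, 15.0]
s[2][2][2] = -86.0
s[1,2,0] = -53.0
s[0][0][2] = 51.0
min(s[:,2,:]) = -97.0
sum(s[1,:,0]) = -46.0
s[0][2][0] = -45.0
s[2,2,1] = 36.0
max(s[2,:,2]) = -38.0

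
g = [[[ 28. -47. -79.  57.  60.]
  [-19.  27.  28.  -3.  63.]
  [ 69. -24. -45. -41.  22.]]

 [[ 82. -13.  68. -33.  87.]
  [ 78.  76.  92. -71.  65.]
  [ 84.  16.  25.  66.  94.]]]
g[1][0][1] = -13.0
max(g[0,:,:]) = 69.0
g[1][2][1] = 16.0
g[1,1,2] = 92.0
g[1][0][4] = 87.0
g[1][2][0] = 84.0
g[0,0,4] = 60.0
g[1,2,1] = 16.0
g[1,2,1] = 16.0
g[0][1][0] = -19.0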